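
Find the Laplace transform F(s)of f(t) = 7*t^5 840/s^6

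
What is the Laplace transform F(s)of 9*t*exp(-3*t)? 9/(s+3)^2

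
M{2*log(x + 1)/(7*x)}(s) -2*pi*csc(pi*s)/(7*s - 7)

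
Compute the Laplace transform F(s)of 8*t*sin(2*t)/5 32*s/(5*(s^2+4)^2)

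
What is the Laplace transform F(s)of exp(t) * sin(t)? 1/((s - 1)^2 + 1)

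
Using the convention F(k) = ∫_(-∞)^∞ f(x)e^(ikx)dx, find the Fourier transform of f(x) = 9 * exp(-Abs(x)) 18/(k^2 + 1)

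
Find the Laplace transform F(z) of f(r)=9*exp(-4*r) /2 9/(2*(z + 4) ) 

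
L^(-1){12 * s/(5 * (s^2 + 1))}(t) 12 * cos(t)/5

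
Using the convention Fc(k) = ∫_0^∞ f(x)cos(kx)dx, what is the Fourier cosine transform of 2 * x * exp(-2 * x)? 2 * (4 - k^2)/(k^2 + 4)^2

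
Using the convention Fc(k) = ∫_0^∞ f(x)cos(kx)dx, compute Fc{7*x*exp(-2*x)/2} 7*(4 - k^2)/(2*(k^2 + 4)^2)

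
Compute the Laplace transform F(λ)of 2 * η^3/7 12/(7 * λ^4)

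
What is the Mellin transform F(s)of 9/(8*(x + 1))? 9*pi*csc(pi*s)/8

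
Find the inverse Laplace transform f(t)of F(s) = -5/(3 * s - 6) -5 * exp(2 * t)/3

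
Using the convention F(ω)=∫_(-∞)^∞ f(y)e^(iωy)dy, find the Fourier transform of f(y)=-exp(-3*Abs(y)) -6/(ω^2 + 9)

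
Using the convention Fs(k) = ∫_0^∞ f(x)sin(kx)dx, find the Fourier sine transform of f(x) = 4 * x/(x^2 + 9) 2 * pi * exp(-3 * k)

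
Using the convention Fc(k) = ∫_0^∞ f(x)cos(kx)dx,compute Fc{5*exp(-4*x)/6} 10/(3*(k^2 + 16))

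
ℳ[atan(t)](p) -pi*sec(pi*p/2)/(2*p)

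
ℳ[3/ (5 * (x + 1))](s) 3 * pi * csc (pi * s)/5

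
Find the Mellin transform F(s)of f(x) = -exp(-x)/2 -gamma(s)/2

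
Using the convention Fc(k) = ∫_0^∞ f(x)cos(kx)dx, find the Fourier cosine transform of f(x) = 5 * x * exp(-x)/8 5 * (1 - k^2)/(8 * (k^2 + 1)^2)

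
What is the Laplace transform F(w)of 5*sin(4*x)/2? 10/(w^2+16)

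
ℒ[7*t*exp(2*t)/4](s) 7/(4*(s - 2)^2)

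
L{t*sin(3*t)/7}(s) 6*s/(7*(s^2 + 9)^2)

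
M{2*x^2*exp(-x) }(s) 2*gamma(s + 2) 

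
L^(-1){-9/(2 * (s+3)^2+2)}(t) -9 * exp(-3 * t) * sin(t)/2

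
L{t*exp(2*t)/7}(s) 1/(7*(s - 2)^2)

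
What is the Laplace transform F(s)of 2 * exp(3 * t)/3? 2/(3 * (s - 3))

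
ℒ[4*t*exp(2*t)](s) 4/(s - 2)^2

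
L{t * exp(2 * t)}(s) (s - 2)^(-2)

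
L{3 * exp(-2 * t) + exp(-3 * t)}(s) 1/(s + 3) + 3/(s + 2)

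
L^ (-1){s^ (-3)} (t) t^2/2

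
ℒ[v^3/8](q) 3/(4*q^4) 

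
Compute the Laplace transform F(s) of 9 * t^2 18/s^3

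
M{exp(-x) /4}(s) gamma(s) /4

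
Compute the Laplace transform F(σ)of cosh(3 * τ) σ/(σ^2 - 9)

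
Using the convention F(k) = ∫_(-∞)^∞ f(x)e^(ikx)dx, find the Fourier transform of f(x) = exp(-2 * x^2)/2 sqrt(2) * sqrt(pi) * exp(-k^2/8)/4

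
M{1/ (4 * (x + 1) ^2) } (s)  (-pi * s + pi) / (4 * sin (pi * s) ) 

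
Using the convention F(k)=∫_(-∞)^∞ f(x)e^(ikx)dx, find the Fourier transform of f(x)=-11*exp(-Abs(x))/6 -11/(3*k^2+3)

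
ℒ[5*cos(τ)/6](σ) 5*σ/(6*(σ^2 + 1))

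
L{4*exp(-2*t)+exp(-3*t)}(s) 1/(s+3)+4/(s+2)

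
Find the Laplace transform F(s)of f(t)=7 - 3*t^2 7/s - 6/s^3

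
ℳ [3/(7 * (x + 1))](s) 3 * pi * csc(pi * s)/7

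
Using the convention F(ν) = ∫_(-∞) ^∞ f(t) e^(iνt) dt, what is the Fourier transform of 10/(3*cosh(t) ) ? 10*pi/(3*cosh(pi*ν/2) ) 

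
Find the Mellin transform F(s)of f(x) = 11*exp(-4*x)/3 11*gamma(s)/(3*4^s)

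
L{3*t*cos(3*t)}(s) 3*(s^2 - 9)/(s^2 + 9)^2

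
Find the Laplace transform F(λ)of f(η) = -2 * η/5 -2/(5 * λ^2)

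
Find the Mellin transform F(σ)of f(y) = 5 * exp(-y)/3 5 * gamma(σ)/3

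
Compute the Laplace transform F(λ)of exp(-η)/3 1/(3*(λ + 1))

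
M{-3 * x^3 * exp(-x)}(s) -3 * gamma(s + 3)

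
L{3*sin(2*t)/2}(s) 3/(s^2+4)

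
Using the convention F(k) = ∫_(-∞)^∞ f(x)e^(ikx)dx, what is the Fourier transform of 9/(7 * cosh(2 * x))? 9 * pi/(14 * cosh(pi * k/4))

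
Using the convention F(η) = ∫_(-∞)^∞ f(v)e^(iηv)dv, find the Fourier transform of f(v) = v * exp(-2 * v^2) sqrt(2) * I * sqrt(pi) * η * exp(-η^2/8)/8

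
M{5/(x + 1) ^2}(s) -5*pi*(s - 1) /sin(pi*s) 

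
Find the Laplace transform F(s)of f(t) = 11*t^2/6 11/(3*s^3)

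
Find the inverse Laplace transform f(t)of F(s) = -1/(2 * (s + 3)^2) -t * exp(-3 * t)/2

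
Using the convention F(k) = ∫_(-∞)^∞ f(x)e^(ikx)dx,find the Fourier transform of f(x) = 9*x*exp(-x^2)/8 9*I*sqrt(pi)*k*exp(-k^2/4)/16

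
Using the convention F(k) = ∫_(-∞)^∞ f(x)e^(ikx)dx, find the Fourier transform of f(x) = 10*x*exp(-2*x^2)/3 5*sqrt(2)*I*sqrt(pi)*k*exp(-k^2/8)/12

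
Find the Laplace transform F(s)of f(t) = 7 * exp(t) 7/(s - 1)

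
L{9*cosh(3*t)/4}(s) 9*s/(4*(s^2 - 9))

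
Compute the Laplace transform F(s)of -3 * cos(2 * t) -3 * s/(s^2 + 4)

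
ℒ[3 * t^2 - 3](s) 6/s^3 - 3/s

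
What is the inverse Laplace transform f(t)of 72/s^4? 12 * t^3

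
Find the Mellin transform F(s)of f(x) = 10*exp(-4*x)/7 10*gamma(s)/(7*2^(2*s))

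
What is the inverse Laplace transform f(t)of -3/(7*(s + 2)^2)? -3*t*exp(-2*t)/7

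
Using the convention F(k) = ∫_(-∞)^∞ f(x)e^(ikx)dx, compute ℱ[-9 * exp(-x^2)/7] -9 * sqrt(pi) * exp(-k^2/4)/7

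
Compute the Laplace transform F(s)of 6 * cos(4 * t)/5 6 * s/(5 * (s^2 + 16))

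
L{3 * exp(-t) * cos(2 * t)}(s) 3 * (s + 1)/((s + 1)^2 + 4)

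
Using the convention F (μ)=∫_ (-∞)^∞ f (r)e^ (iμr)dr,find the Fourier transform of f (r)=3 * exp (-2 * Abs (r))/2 6/ (μ^2 + 4)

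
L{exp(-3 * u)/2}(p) 1/(2 * (p + 3))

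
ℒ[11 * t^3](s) 66/s^4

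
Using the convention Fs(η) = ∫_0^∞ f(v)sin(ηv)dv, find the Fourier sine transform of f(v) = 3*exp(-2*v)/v 3*atan(η/2)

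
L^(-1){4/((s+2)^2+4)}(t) 2*exp(-2*t)*sin(2*t)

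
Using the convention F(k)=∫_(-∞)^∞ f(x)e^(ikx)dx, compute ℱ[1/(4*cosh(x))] pi/(4*cosh(pi*k/2))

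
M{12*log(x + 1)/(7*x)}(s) -12*pi*csc(pi*s)/(7*s - 7)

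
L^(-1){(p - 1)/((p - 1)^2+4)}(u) exp(u)*cos(2*u)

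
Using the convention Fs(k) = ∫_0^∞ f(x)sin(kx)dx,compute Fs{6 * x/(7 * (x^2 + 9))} 3 * pi * exp(-3 * k)/7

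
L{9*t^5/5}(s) 216/s^6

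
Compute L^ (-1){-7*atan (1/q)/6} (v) -7*sin (v)/ (6*v)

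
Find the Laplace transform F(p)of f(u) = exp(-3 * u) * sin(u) 1/((p + 3)^2 + 1)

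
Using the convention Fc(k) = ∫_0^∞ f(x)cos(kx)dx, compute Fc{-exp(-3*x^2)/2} -sqrt(3)*sqrt(pi)*exp(-k^2/12)/12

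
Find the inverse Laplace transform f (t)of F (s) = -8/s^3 -4*t^2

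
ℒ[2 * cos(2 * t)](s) 2 * s/(s^2 + 4)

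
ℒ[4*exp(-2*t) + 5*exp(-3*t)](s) 4/(s + 2) + 5/(s + 3)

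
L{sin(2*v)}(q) 2/(q^2 + 4)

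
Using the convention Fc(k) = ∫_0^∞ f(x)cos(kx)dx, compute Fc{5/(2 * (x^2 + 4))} 5 * pi * exp(-2 * k)/8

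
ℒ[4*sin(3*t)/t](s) 4*atan(3/s)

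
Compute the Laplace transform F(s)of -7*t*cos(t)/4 7*(1 - s^2)/(4*(s^2 + 1)^2)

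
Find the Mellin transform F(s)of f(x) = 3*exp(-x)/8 3*gamma(s)/8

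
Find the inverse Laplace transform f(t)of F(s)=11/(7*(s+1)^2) 11*t*exp(-t)/7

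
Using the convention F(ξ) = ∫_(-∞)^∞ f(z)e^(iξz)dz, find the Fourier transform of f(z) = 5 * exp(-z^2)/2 5 * sqrt(pi) * exp(-ξ^2/4)/2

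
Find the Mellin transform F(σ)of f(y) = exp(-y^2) gamma(σ/2)/2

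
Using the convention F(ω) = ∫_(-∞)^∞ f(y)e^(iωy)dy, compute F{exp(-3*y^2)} sqrt(3)*sqrt(pi)*exp(-ω^2/12)/3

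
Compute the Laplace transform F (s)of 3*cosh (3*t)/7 3*s/ (7*(s^2 - 9))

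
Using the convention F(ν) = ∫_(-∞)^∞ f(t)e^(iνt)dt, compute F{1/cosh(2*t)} pi/(2*cosh(pi*ν/4))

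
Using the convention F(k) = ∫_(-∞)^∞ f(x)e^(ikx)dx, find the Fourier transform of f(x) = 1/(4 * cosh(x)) pi/(4 * cosh(pi * k/2))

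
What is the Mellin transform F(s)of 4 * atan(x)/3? -2 * pi * sec(pi * s/2)/(3 * s)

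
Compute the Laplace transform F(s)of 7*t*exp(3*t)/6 7/(6*(s - 3)^2)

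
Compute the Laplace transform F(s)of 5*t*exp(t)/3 5/(3*(s - 1)^2)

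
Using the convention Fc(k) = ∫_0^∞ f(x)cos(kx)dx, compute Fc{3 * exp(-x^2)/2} 3 * sqrt(pi) * exp(-k^2/4)/4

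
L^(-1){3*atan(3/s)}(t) 3*sin(3*t)/t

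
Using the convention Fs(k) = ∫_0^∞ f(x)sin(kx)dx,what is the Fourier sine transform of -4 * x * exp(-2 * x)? -16 * k/(k^2 + 4)^2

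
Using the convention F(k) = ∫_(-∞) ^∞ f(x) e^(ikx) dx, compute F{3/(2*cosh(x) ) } 3*pi/(2*cosh(pi*k/2) ) 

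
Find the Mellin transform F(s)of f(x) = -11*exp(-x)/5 -11*gamma(s)/5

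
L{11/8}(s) 11/(8*s)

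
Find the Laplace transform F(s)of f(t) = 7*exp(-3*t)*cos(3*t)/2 7*(s + 3)/(2*((s + 3)^2 + 9))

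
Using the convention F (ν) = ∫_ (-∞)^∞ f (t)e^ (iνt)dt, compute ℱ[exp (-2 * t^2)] sqrt (2) * sqrt (pi) * exp (-ν^2/8)/2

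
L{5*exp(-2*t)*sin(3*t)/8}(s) 15/(8*((s+2)^2+9))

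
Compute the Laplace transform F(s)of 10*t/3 10/(3*s^2)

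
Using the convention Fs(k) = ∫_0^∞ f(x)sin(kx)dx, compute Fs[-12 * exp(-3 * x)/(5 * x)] -12 * atan(k/3)/5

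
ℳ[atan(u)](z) -pi*sec(pi*z/2)/(2*z)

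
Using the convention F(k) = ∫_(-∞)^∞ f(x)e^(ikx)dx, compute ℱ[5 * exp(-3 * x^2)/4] 5 * sqrt(3) * sqrt(pi) * exp(-k^2/12)/12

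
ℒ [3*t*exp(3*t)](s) 3/(s - 3)^2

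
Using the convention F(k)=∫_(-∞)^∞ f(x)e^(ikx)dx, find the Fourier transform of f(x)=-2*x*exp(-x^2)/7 -I*sqrt(pi)*k*exp(-k^2/4)/7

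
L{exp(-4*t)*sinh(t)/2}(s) 1/(2*((s + 4)^2-1))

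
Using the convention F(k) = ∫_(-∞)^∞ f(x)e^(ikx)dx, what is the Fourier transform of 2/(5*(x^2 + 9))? 2*pi*exp(-3*Abs(k))/15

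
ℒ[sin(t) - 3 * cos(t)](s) 1/(s^2 + 1) - 3 * s/(s^2 + 1)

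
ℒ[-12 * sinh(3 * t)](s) -36/(s^2 - 9)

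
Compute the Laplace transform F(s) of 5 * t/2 5/(2 * s^2) 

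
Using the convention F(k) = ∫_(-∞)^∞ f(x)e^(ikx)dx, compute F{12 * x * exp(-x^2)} 6 * I * sqrt(pi) * k * exp(-k^2/4)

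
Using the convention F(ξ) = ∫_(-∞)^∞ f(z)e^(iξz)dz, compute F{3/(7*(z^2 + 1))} 3*pi*exp(-Abs(ξ))/7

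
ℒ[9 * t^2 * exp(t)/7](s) 18/(7 * (s - 1)^3)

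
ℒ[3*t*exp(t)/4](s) 3/(4*(s - 1)^2)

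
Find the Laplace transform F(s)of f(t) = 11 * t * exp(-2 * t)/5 11/(5 * (s + 2)^2)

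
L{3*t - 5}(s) 3/s^2 - 5/s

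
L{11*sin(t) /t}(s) 11*atan(1/s) 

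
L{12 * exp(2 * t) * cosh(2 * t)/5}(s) 12 * (s - 2)/(5 * s * (s - 4))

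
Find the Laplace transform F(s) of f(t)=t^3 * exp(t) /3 2/(s - 1) ^4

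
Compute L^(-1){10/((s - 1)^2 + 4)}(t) 5*exp(t)*sin(2*t)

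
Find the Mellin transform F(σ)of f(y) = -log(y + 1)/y pi * csc(pi * σ)/(σ - 1)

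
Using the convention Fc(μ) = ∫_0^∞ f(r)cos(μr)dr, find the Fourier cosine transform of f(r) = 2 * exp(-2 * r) 4/(μ^2 + 4)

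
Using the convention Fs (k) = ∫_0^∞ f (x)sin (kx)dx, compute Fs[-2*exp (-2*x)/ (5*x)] -2*atan (k/2)/5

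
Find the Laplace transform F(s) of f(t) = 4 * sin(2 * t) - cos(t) 8/(s^2 + 4) - s/(s^2 + 1) 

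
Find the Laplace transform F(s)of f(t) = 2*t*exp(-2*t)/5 2/(5*(s + 2)^2)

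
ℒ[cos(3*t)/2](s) s/(2*(s^2 + 9))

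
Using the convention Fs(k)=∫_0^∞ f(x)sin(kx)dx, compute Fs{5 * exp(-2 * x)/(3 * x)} 5 * atan(k/2)/3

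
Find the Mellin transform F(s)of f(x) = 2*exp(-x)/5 2*gamma(s)/5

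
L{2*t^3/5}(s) 12/(5*s^4)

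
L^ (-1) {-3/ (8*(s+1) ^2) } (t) -3*t*exp (-t) /8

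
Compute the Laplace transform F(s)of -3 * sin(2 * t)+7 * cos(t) 7 * s/(s^2+1) - 6/(s^2+4)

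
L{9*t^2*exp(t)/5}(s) 18/(5*(s - 1)^3)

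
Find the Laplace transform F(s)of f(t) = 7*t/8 7/(8*s^2)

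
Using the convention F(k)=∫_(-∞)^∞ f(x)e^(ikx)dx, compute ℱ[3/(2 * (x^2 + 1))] 3 * pi * exp(-Abs(k))/2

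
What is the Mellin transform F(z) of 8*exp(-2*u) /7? 2^(3 - z)*gamma(z) /7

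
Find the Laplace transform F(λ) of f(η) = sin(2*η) 2/(λ^2 + 4) 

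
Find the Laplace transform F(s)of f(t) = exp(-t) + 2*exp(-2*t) 1/(s + 1) + 2/(s + 2)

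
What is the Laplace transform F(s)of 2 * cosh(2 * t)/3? 2 * s/(3 * (s^2 - 4))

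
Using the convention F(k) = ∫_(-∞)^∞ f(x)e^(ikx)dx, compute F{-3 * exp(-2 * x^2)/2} -3 * sqrt(2) * sqrt(pi) * exp(-k^2/8)/4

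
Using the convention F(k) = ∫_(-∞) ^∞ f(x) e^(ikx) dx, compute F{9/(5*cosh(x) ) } 9*pi/(5*cosh(pi*k/2) ) 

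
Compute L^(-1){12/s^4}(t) 2*t^3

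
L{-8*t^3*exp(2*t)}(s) -48/(s - 2)^4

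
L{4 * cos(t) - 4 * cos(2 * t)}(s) 4 * s/(s^2 + 1) - 4 * s/(s^2 + 4)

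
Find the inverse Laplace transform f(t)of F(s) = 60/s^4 10 * t^3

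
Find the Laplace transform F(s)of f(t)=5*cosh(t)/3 5*s/(3*(s^2 - 1))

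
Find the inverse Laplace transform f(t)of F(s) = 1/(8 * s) 1/8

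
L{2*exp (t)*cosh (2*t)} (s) 2*(s - 1)/ ( (s - 1)^2 - 4)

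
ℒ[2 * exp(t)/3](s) 2/(3 * (s - 1))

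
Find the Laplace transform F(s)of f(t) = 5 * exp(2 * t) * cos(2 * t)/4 5 * (s - 2)/(4 * ((s - 2)^2+4))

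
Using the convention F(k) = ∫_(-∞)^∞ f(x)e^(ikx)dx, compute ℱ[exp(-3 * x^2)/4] sqrt(3) * sqrt(pi) * exp(-k^2/12)/12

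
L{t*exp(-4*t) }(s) (s + 4) ^(-2) 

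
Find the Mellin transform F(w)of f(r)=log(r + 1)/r -pi*csc(pi*w)/(w - 1)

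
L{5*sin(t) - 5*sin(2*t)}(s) 5/(s^2 + 1) - 10/(s^2 + 4)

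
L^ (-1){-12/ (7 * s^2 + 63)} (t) -4 * sin (3 * t)/7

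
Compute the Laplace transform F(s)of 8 8/s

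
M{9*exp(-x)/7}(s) 9*gamma(s)/7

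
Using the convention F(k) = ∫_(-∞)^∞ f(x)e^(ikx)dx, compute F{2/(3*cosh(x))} 2*pi/(3*cosh(pi*k/2))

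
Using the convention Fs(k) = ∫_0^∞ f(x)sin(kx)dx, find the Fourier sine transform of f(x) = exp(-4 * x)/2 k/(2 * (k^2 + 16))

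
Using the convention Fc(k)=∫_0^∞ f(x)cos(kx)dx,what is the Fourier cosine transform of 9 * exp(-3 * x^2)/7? 3 * sqrt(3) * sqrt(pi) * exp(-k^2/12)/14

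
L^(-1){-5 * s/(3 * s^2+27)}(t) -5 * cos(3 * t)/3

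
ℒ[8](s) 8/s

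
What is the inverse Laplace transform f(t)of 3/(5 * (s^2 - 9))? sinh(3 * t)/5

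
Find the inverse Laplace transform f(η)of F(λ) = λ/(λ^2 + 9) cos(3*η)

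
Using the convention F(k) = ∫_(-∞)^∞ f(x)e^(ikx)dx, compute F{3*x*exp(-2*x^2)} 3*sqrt(2)*I*sqrt(pi)*k*exp(-k^2/8)/8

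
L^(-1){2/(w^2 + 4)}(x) sin(2*x)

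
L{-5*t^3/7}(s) -30/(7*s^4) 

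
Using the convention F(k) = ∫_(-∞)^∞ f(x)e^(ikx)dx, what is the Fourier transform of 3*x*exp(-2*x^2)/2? 3*sqrt(2)*I*sqrt(pi)*k*exp(-k^2/8)/16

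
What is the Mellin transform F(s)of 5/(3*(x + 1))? 5*pi*csc(pi*s)/3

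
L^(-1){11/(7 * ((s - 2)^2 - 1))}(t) 11 * exp(2 * t) * sinh(t)/7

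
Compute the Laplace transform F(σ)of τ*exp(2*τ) (σ - 2)^(-2)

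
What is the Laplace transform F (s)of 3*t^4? 72/s^5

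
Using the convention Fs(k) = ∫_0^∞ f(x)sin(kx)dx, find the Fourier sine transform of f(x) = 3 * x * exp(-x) 6 * k/(k^2 + 1)^2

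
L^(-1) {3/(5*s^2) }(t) 3*t/5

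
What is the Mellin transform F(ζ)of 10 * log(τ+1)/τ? -10 * pi * csc(pi * ζ)/(ζ - 1)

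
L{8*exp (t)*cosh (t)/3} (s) 8*(s - 1)/ (3*s*(s - 2))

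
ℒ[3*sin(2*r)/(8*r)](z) 3*atan(2/z)/8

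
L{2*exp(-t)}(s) 2/(s + 1)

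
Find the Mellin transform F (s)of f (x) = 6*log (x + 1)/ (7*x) -6*pi*csc (pi*s)/ (7*s - 7)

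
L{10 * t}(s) 10/s^2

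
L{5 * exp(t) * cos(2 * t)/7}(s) 5 * (s - 1)/(7 * ((s - 1)^2 + 4))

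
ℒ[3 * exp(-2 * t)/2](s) 3/(2 * (s + 2))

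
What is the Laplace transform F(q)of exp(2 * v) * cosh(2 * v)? (q - 2)/(q * (q - 4))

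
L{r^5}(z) 120/z^6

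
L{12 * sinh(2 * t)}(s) 24/(s^2 - 4)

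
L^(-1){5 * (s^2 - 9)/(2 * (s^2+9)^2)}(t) 5 * t * cos(3 * t)/2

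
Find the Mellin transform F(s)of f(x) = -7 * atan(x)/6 7 * pi * sec(pi * s/2)/(12 * s)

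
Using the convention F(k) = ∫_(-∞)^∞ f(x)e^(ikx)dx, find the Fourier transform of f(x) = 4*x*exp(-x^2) 2*I*sqrt(pi)*k*exp(-k^2/4)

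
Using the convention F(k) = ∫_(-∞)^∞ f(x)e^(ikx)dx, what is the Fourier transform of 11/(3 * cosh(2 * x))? 11 * pi/(6 * cosh(pi * k/4))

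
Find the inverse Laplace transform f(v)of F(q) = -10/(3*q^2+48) -5*sin(4*v)/6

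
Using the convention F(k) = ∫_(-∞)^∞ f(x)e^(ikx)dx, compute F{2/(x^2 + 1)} 2*pi*exp(-Abs(k))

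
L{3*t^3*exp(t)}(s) 18/(s - 1)^4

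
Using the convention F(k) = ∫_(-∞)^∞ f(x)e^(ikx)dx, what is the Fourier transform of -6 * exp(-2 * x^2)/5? -3 * sqrt(2) * sqrt(pi) * exp(-k^2/8)/5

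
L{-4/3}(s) -4/(3*s)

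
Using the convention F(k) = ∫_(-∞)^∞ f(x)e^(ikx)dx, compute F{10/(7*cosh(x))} 10*pi/(7*cosh(pi*k/2))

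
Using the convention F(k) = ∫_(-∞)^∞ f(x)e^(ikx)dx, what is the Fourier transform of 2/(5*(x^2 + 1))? 2*pi*exp(-Abs(k))/5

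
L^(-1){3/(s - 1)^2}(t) 3*t*exp(t)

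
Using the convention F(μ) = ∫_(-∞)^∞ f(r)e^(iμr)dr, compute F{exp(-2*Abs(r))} 4/(μ^2+4)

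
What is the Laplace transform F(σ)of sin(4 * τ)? 4/(σ^2+16)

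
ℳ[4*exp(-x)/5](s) 4*gamma(s)/5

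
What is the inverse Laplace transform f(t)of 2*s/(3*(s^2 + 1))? 2*cos(t)/3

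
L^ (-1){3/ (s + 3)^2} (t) 3*t*exp (-3*t)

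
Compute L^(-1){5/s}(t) 5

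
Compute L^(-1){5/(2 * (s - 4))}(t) 5 * exp(4 * t)/2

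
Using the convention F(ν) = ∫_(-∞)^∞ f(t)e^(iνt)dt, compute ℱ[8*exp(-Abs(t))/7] 16/(7*(ν^2+1))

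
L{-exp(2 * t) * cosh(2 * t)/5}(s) (2 - s)/(5 * s * (s - 4))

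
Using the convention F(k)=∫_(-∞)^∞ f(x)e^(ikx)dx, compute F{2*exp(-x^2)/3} 2*sqrt(pi)*exp(-k^2/4)/3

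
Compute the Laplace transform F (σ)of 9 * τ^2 18/σ^3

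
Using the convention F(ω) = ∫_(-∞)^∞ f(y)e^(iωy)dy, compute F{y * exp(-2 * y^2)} sqrt(2) * I * sqrt(pi) * ω * exp(-ω^2/8)/8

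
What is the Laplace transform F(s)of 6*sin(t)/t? 6*atan(1/s)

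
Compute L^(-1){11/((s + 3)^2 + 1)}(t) 11*exp(-3*t)*sin(t)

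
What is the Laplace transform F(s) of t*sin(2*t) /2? 2*s/(s^2 + 4) ^2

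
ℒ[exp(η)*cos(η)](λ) (λ - 1)/((λ - 1)^2 + 1)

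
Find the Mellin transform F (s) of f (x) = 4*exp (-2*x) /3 2^ (2 - s)*gamma (s) /3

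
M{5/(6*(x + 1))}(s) 5*pi*csc(pi*s)/6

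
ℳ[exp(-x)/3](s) gamma(s)/3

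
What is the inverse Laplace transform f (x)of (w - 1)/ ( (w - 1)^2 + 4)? exp (x) * cos (2 * x)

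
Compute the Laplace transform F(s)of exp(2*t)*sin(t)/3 1/(3*((s - 2)^2 + 1))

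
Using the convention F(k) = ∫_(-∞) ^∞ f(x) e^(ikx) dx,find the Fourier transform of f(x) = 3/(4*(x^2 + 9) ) pi*exp(-3*Abs(k) ) /4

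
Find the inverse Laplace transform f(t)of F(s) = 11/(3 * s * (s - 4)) 11 * exp(2 * t) * sinh(2 * t)/6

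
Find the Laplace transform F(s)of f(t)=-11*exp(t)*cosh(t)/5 11*(1 - s)/(5*s*(s - 2))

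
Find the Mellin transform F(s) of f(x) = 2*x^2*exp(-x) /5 2*gamma(s + 2) /5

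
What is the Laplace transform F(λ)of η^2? 2/λ^3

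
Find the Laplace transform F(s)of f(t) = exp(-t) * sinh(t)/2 1/(2 * s * (s+2))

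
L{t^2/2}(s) s^(-3)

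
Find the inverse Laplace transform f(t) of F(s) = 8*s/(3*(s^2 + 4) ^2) 2*t*sin(2*t) /3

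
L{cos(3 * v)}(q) q/(q^2+9)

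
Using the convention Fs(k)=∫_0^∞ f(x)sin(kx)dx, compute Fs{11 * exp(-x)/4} 11 * k/(4 * (k^2+1))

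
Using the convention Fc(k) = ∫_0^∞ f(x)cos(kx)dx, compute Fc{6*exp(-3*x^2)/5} sqrt(3)*sqrt(pi)*exp(-k^2/12)/5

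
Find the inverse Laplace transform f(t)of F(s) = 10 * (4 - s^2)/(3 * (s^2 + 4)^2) -10 * t * cos(2 * t)/3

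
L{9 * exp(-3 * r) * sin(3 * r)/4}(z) 27/(4 * ((z + 3)^2 + 9))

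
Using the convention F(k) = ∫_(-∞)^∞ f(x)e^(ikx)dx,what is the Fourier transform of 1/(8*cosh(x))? pi/(8*cosh(pi*k/2))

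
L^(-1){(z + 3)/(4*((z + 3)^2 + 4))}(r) exp(-3*r)*cos(2*r)/4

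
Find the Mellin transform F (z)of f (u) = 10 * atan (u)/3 -5 * pi * sec (pi * z/2)/ (3 * z)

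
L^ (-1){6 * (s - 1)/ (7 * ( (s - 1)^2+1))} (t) 6 * exp (t) * cos (t)/7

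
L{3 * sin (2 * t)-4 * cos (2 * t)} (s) 6/ (s^2 + 4)-4 * s/ (s^2 + 4)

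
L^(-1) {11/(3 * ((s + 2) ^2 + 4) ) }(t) 11 * exp(-2 * t) * sin(2 * t) /6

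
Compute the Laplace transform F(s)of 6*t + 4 6/s^2 + 4/s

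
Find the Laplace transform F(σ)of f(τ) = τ σ^(-2)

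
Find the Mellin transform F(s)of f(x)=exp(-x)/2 gamma(s)/2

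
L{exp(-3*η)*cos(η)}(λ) (λ + 3)/((λ + 3)^2 + 1)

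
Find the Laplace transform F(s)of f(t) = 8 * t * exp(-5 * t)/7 8/(7 * (s+5)^2)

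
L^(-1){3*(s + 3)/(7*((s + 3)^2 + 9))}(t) 3*exp(-3*t)*cos(3*t)/7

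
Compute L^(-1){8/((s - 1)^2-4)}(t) 4 * exp(t) * sinh(2 * t)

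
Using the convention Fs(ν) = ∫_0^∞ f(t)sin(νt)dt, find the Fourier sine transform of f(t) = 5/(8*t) 5*pi/16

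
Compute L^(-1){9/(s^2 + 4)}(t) 9 * sin(2 * t)/2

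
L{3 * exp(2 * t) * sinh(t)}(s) 3/((s - 2)^2 - 1)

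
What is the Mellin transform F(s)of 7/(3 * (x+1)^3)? 7 * pi * (s - 2) * (s - 1)/(6 * sin(pi * s))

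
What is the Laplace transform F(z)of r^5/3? 40/z^6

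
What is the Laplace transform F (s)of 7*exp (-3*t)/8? 7/ (8*(s + 3))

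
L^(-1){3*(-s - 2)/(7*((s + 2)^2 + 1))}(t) -3*exp(-2*t)*cos(t)/7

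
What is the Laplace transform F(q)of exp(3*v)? 1/(q - 3)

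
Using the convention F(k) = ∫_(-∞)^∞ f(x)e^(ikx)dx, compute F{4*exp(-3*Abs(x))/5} 24/(5*(k^2 + 9))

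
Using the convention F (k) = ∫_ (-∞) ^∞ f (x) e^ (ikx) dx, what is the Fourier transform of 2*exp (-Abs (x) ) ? 4/ (k^2+1) 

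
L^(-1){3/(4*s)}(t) 3/4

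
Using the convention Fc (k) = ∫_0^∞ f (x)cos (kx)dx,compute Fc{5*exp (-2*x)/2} 5/ (k^2 + 4)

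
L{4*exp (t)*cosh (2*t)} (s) 4*(s - 1)/ ( (s - 1)^2-4)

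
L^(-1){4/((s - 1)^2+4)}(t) 2*exp(t)*sin(2*t)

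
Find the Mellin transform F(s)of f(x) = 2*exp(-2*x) 2^(1 - s)*gamma(s)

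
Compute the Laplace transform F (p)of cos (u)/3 p/ (3*(p^2 + 1))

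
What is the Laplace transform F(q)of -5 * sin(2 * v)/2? -5/(q^2+4)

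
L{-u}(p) -1/p^2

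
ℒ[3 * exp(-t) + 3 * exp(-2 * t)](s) 3/(s + 1) + 3/(s + 2)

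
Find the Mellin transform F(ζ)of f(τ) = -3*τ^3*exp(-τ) -3*gamma(ζ + 3)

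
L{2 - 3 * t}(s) 2/s - 3/s^2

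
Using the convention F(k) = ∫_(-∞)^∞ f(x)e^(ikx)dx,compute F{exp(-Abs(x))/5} 2/(5*(k^2 + 1))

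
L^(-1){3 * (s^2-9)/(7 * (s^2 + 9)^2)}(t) 3 * t * cos(3 * t)/7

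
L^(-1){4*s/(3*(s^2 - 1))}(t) 4*cosh(t)/3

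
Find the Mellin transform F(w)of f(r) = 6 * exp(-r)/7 6 * gamma(w)/7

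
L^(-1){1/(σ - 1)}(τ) exp(τ)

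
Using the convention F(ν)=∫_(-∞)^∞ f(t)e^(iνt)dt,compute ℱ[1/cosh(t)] pi/cosh(pi * ν/2)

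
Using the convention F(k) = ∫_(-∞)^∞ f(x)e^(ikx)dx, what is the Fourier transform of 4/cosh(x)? 4*pi/cosh(pi*k/2)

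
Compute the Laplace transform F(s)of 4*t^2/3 8/(3*s^3)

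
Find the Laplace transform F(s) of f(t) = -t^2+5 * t 5/s^2 - 2/s^3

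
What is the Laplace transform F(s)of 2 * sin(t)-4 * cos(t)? 2/(s^2 + 1)-4 * s/(s^2 + 1)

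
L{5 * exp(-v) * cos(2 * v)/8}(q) 5 * (q+1)/(8 * ((q+1)^2+4))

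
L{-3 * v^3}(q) -18/q^4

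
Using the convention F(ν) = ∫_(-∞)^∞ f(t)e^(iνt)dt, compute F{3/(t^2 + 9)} pi * exp(-3 * Abs(ν))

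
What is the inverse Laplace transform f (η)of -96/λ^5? -4 * η^4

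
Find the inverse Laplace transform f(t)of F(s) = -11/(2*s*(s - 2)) -11*exp(t)*sinh(t)/2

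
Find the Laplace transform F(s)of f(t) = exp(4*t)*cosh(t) (s - 4)/((s - 4)^2 - 1)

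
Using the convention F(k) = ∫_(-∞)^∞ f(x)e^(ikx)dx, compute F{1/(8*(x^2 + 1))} pi*exp(-Abs(k))/8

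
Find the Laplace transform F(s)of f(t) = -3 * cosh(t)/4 -3 * s/(4 * s^2 - 4)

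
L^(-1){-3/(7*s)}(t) -3/7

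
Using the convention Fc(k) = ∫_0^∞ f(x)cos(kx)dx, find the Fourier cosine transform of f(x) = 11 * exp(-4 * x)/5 44/(5 * (k^2 + 16))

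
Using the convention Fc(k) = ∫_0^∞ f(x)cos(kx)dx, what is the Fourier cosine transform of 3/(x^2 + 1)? 3 * pi * exp(-k)/2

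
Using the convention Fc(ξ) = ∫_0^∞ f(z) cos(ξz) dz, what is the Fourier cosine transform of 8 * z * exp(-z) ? 8 * (1 - ξ^2) /(ξ^2 + 1) ^2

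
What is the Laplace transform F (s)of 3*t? 3/s^2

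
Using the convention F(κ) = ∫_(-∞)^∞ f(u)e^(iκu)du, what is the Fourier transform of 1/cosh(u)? pi/cosh(pi*κ/2)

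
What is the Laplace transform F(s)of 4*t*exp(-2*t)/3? 4/(3*(s + 2)^2)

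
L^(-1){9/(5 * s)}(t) 9/5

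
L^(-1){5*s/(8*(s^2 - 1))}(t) 5*cosh(t)/8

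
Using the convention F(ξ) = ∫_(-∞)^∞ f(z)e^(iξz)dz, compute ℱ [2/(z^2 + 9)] 2*pi*exp(-3*Abs(ξ))/3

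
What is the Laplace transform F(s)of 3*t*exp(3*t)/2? 3/(2*(s - 3)^2)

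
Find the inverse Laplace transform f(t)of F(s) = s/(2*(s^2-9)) cosh(3*t)/2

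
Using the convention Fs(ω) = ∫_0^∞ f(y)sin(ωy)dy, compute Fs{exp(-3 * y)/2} ω/(2 * (ω^2 + 9))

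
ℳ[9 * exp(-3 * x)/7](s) 3^(2 - s) * gamma(s)/7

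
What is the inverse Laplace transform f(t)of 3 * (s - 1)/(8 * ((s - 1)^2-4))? 3 * exp(t) * cosh(2 * t)/8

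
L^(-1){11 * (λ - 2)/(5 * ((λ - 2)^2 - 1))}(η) 11 * exp(2 * η) * cosh(η)/5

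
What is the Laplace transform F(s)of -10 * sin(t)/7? -10/(7 * s^2+7)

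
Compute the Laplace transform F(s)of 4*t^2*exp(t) 8/(s - 1)^3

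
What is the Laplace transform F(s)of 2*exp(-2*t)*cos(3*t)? 2*(s + 2)/((s + 2)^2 + 9)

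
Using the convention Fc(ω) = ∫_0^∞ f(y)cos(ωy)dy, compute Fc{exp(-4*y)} 4/(ω^2 + 16)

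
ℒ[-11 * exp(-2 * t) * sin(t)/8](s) -11/(8 * (s + 2)^2 + 8)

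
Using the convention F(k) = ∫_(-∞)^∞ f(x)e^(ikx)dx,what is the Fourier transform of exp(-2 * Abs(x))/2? 2/(k^2 + 4)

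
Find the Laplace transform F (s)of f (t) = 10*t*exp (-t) 10/ (s + 1)^2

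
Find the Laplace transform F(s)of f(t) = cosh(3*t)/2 s/(2*(s^2 - 9))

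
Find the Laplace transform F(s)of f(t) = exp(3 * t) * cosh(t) (s - 3)/((s - 3)^2 - 1)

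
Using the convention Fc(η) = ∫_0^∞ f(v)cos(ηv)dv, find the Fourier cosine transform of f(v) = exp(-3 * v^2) sqrt(3) * sqrt(pi) * exp(-η^2/12)/6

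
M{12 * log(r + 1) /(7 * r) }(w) -12 * pi * csc(pi * w) /(7 * w - 7) 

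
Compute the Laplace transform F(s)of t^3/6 s^(-4)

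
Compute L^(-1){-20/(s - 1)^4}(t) -10*t^3*exp(t)/3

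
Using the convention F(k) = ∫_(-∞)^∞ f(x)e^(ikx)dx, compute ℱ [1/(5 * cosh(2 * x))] pi/(10 * cosh(pi * k/4))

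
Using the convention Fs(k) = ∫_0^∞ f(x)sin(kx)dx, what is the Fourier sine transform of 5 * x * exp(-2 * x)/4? 5 * k/(k^2 + 4)^2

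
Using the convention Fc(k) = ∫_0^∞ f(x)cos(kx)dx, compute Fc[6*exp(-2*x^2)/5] 3*sqrt(2)*sqrt(pi)*exp(-k^2/8)/10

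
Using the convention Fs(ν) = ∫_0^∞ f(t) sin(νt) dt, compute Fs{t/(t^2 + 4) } pi*exp(-2*ν) /2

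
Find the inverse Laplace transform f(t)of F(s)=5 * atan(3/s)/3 5 * sin(3 * t)/(3 * t)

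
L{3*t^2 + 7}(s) 7/s + 6/s^3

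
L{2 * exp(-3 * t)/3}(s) 2/(3 * (s+3))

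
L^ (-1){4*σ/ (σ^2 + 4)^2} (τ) τ*sin (2*τ)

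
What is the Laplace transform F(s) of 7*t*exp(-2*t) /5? 7/(5*(s + 2) ^2) 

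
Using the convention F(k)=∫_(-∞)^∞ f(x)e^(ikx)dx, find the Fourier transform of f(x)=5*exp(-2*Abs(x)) 20/(k^2 + 4)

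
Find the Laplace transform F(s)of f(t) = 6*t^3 36/s^4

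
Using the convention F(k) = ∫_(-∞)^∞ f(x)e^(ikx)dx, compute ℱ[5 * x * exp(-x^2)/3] 5 * I * sqrt(pi) * k * exp(-k^2/4)/6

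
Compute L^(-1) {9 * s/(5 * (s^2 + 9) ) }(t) 9 * cos(3 * t) /5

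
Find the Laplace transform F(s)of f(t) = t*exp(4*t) (s - 4)^(-2)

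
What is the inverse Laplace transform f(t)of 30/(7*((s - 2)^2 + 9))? 10*exp(2*t)*sin(3*t)/7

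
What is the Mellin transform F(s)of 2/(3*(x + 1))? 2*pi*csc(pi*s)/3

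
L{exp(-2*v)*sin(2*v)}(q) 2/((q + 2)^2 + 4)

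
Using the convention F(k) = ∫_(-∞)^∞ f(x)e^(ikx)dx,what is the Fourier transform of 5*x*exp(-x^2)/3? 5*I*sqrt(pi)*k*exp(-k^2/4)/6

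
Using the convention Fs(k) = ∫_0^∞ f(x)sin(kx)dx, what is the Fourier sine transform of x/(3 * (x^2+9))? pi * exp(-3 * k)/6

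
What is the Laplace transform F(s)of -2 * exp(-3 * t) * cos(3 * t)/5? 2 * (-s - 3)/(5 * ((s+3)^2+9))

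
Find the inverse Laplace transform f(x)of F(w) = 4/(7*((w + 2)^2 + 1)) 4*exp(-2*x)*sin(x)/7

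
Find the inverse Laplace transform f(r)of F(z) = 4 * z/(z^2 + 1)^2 2 * r * sin(r)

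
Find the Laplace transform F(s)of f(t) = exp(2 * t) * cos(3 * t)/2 (s - 2)/(2 * ((s - 2)^2+9))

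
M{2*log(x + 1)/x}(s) -2*pi*csc(pi*s)/(s - 1)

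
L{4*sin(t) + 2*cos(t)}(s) 2*s/(s^2 + 1) + 4/(s^2 + 1)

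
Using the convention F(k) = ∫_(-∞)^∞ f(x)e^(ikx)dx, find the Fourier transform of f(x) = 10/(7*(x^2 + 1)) 10*pi*exp(-Abs(k))/7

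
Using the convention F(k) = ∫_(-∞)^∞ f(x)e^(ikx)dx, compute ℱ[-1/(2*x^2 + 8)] -pi*exp(-2*Abs(k))/4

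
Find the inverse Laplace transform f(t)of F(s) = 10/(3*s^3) 5*t^2/3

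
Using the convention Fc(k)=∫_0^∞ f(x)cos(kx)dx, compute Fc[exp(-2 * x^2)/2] sqrt(2) * sqrt(pi) * exp(-k^2/8)/8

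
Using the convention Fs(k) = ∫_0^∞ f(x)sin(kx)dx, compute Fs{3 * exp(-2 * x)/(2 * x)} 3 * atan(k/2)/2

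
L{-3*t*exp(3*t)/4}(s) -3/(4*(s - 3)^2)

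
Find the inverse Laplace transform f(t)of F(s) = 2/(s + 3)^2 2 * t * exp(-3 * t)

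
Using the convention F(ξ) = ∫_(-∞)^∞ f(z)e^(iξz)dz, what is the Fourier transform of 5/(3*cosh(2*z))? 5*pi/(6*cosh(pi*ξ/4))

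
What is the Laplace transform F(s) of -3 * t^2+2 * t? 2/s^2 - 6/s^3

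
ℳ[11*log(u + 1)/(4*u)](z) -11*pi*csc(pi*z)/(4*z - 4)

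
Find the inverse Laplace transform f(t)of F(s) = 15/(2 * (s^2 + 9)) 5 * sin(3 * t)/2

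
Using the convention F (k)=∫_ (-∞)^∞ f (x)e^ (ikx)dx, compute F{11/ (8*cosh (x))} 11*pi/ (8*cosh (pi*k/2))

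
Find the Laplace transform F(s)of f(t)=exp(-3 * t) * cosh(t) (s+3)/((s+3)^2 - 1)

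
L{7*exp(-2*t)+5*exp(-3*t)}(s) 7/(s+2)+5/(s+3)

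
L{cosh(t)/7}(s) s/(7*(s^2 - 1))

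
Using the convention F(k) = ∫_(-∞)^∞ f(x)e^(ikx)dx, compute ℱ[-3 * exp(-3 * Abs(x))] -18/(k^2 + 9)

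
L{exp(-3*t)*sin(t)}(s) 1/((s + 3)^2 + 1)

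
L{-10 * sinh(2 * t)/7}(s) -20/(7 * s^2-28)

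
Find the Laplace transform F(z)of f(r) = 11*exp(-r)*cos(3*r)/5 11*(z + 1)/(5*((z + 1)^2 + 9))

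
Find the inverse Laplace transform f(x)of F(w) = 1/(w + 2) exp(-2*x)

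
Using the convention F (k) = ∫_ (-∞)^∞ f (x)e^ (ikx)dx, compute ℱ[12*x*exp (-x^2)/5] 6*I*sqrt (pi)*k*exp (-k^2/4)/5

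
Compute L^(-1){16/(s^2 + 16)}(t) 4 * sin(4 * t)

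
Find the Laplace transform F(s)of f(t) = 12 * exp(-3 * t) 12/(s + 3)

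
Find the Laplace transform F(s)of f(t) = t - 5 s^(-2) - 5/s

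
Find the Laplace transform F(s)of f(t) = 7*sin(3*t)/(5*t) 7*atan(3/s)/5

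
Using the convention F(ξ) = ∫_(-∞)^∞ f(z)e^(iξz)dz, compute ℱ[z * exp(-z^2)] I * sqrt(pi) * ξ * exp(-ξ^2/4)/2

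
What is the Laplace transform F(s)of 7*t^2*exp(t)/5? 14/(5*(s - 1)^3)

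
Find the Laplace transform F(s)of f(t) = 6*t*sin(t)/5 12*s/(5*(s^2+1)^2)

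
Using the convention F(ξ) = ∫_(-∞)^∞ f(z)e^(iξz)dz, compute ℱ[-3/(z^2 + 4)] -3 * pi * exp(-2 * Abs(ξ))/2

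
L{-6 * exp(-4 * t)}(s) -6/(s + 4)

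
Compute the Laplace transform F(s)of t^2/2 s^(-3)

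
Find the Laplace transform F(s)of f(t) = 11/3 11/(3*s)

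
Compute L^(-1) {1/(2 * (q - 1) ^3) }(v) v^2 * exp(v) /4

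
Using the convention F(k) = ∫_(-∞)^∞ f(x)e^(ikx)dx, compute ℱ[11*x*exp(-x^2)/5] 11*I*sqrt(pi)*k*exp(-k^2/4)/10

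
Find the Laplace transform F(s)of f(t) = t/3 1/(3 * s^2)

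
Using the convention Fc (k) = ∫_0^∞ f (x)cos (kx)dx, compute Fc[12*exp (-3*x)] 36/ (k^2 + 9)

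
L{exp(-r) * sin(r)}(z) 1/((z + 1)^2 + 1)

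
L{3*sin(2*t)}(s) 6/(s^2 + 4)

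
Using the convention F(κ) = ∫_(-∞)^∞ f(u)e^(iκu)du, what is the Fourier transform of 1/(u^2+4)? pi*exp(-2*Abs(κ))/2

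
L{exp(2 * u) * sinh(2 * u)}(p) 2/(p * (p - 4))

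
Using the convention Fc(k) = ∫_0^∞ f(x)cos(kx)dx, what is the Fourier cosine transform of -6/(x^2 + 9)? -pi * exp(-3 * k)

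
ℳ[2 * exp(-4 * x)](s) 2^(1 - 2 * s) * gamma(s)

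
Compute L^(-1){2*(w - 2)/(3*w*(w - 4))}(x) 2*exp(2*x)*cosh(2*x)/3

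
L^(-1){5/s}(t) 5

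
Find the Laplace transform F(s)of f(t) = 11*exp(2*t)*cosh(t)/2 11*(s - 2)/(2*((s - 2)^2 - 1))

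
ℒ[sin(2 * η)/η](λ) atan(2/λ)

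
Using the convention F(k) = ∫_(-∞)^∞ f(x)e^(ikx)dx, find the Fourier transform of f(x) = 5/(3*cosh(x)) 5*pi/(3*cosh(pi*k/2))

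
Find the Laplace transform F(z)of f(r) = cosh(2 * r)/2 z/(2 * (z^2 - 4))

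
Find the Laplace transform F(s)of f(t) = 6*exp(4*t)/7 6/(7*(s - 4))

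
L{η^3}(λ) 6/λ^4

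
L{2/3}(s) 2/(3*s)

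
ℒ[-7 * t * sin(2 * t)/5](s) -28 * s/(5 * (s^2 + 4)^2)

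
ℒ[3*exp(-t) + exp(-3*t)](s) 3/(s + 1) + 1/(s + 3) 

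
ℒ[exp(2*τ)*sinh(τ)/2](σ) 1/(2*((σ - 2)^2-1))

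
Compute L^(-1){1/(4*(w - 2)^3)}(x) x^2*exp(2*x)/8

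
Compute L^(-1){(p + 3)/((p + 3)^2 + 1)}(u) exp(-3*u)*cos(u)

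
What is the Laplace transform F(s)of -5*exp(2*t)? -5/(s - 2)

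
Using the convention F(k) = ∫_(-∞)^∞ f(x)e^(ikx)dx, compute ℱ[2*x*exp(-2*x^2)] sqrt(2)*I*sqrt(pi)*k*exp(-k^2/8)/4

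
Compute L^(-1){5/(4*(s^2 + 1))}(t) 5*sin(t)/4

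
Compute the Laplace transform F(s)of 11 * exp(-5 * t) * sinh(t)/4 11/(4 * ((s + 5)^2 - 1))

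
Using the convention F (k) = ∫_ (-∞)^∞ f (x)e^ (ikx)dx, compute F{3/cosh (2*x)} 3*pi/ (2*cosh (pi*k/4))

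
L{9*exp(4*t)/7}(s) 9/(7*(s - 4))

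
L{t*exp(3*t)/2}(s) 1/(2*(s - 3)^2)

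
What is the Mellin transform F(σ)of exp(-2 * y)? gamma(σ)/2^σ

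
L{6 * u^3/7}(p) 36/(7 * p^4)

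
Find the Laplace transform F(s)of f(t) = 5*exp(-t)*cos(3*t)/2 5*(s + 1)/(2*((s + 1)^2 + 9))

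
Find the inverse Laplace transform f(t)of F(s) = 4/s 4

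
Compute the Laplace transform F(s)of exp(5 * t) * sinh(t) 1/((s - 5)^2 - 1)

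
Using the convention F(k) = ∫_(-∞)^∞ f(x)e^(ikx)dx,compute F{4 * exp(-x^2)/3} 4 * sqrt(pi) * exp(-k^2/4)/3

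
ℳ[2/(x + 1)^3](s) gamma(s) * gamma(3 - s)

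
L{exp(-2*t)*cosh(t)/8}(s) (s+2)/(8*((s+2)^2-1))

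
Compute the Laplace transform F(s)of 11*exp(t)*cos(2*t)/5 11*(s - 1)/(5*((s - 1)^2 + 4))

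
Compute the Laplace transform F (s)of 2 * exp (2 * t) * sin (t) 2/ ( (s - 2)^2 + 1)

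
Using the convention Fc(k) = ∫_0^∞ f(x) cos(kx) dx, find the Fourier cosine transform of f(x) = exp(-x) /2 1/(2 * (k^2 + 1) ) 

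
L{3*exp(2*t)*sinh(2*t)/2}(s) 3/(s*(s - 4))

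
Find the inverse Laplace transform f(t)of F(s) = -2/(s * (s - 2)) -2 * exp(t) * sinh(t)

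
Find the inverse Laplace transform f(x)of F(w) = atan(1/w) sin(x)/x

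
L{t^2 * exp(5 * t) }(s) 2/(s - 5) ^3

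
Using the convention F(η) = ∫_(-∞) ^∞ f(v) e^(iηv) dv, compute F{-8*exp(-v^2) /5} -8*sqrt(pi)*exp(-η^2/4) /5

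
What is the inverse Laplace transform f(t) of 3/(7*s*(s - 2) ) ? 3*exp(t)*sinh(t) /7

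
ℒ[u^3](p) 6/p^4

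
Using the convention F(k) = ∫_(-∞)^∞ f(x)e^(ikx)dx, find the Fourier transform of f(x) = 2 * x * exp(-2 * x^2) sqrt(2) * I * sqrt(pi) * k * exp(-k^2/8)/4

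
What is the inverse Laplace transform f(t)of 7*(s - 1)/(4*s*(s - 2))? 7*exp(t)*cosh(t)/4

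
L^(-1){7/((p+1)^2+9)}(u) 7*exp(-u)*sin(3*u)/3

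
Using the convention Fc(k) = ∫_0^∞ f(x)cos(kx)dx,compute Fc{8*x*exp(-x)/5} 8*(1 - k^2)/(5*(k^2 + 1)^2)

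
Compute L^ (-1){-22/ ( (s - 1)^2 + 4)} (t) -11 * exp (t) * sin (2 * t)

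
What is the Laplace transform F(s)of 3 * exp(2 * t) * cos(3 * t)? 3 * (s - 2)/((s - 2)^2 + 9)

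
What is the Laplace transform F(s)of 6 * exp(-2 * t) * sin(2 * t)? 12/((s + 2)^2 + 4)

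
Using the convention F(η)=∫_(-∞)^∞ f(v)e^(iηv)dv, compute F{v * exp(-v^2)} I * sqrt(pi) * η * exp(-η^2/4)/2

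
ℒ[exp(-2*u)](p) 1/(p+2)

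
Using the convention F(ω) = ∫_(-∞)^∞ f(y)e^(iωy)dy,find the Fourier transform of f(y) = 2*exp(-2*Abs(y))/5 8/(5*(ω^2+4))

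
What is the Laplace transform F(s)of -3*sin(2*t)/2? -3/(s^2+4)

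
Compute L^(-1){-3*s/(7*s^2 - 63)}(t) -3*cosh(3*t)/7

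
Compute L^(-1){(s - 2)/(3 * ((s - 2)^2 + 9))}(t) exp(2 * t) * cos(3 * t)/3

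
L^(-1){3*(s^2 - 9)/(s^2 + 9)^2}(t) 3*t*cos(3*t)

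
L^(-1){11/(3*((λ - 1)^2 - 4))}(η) 11*exp(η)*sinh(2*η)/6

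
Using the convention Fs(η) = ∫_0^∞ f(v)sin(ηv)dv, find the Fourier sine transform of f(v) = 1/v pi/2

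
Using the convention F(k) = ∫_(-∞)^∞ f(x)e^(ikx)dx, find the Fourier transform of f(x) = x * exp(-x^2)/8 I * sqrt(pi) * k * exp(-k^2/4)/16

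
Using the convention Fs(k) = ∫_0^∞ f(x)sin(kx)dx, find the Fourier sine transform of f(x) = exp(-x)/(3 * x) atan(k)/3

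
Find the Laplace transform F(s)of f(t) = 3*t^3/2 9/s^4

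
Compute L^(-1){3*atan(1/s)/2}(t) 3*sin(t)/(2*t)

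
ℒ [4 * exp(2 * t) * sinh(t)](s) 4/((s - 2)^2-1)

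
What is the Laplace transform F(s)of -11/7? -11/(7 * s)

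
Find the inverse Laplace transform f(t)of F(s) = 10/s 10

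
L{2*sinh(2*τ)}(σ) 4/(σ^2 - 4)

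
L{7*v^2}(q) 14/q^3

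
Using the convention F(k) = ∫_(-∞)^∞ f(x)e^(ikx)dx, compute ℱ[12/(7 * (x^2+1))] 12 * pi * exp(-Abs(k))/7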